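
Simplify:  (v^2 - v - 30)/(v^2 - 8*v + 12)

Factor: v^2 - v - 30 = (v - 6)*(v + 5);  v^2 - 8*v + 12 = (v - 6)*(v - 2)
Cancel the common factor (v - 6).

(v + 5)/(v - 2)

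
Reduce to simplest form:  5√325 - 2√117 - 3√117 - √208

5√325 = 25*√13; 2√117 = 6*√13; 3√117 = 9*√13; √208 = 4*√13
Combine: (25 - 6 - 9 - 4)·√13 = 6*√13

6*√13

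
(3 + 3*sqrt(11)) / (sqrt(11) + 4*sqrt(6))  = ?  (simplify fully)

(-33 - 3*sqrt(11) + 12*sqrt(6) + 12*sqrt(66))/85

Multiply numerator and denominator by -4*sqrt(6) + sqrt(11).
Denominator becomes -85; numerator becomes -12*sqrt(66) - 12*sqrt(6) + 3*sqrt(11) + 33.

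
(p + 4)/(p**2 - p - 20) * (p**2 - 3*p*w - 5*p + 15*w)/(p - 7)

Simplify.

(p - 3*w)/(p - 7)

Factor: p**2 - p - 20 = (p + 4)*(p - 5);  p**2 - 3*p*w - 5*p + 15*w = (p - 5)*(p - 3*w)
Cancel the common factors (p - 5), (p + 4).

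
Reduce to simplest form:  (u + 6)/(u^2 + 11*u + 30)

Factor: u^2 + 11*u + 30 = (u + 5)*(u + 6)
Cancel the common factor (u + 6).

1/(u + 5)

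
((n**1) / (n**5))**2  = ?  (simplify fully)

Inside the bracket: (n**-4)
Raise to the power 2: (n**-8)

n**(-8)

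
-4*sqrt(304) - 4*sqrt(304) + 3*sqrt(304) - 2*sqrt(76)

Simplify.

-24*sqrt(19)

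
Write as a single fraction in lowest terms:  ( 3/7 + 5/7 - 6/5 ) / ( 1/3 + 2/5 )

Numerator: 3/7 + 5/7 - 6/5 = -2/35
Denominator: 1/3 + 2/5 = 11/15
Divide: (-2/35) · (15/11) = -6/77

-6/77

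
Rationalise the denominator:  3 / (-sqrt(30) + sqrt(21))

Multiply numerator and denominator by sqrt(21) + sqrt(30).
Denominator becomes -9; numerator becomes 3*sqrt(21) + 3*sqrt(30).

(-sqrt(30) - sqrt(21))/3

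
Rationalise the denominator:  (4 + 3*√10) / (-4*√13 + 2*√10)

(-3*√130 - 15 - 4*√13 - 2*√10)/42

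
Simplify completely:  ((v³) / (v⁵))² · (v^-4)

v^(-8)

Inside the bracket: (v^-2)
Raise to the power 2: (v^-4)
Multiply by (v^-4): add exponents.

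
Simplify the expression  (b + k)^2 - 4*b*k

(b - k)^2

Expanding gives b^2 - 2*b*k + k^2, a perfect square.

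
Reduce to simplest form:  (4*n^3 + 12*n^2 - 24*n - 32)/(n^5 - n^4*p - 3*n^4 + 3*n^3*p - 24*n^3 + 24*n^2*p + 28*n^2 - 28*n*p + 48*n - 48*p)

-4/(-n^2 + n*p + 6*n - 6*p)

Factor: 4*n^3 + 12*n^2 - 24*n - 32 = 4*(n - 2)*(n + 1)*(n + 4);  n^5 - n^4*p - 3*n^4 + 3*n^3*p - 24*n^3 + 24*n^2*p + 28*n^2 - 28*n*p + 48*n - 48*p = (n + 4)*(n - p)*(n + 1)*(n - 2)*(n - 6)
Cancel the common factors (n + 1), (n + 4), (n - 2).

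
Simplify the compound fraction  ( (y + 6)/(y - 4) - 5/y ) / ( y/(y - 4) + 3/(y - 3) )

(y^3 - 2*y^2 + 17*y - 60)/(y^3 - 12*y)

Numerator: (y + 6)/(y - 4) - 5/y = (y^2 + y + 20)/(y^2 - 4*y)
Denominator: y/(y - 4) + 3/(y - 3) = (y^2 - 12)/(y^2 - 7*y + 12)
Divide: ((y^2 + y + 20)/(y^2 - 4*y)) · ((y^2 - 7*y + 12)/(y^2 - 12)) = (y^3 - 2*y^2 + 17*y - 60)/(y^3 - 12*y)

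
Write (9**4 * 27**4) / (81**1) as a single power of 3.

3**16

9**4 = 3**8; 27**4 = 3**12; 81**1 = 3**4
Combine exponents: 3**16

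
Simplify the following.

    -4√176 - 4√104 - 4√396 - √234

-40*√11 - 11*√26

4√176 = 16*√11; 4√104 = 8*√26; 4√396 = 24*√11; √234 = 3*√26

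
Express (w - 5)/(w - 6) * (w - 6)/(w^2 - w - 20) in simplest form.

Factor: w^2 - w - 20 = (w - 5)*(w + 4)
Cancel the common factors (w - 6), (w - 5).

1/(w + 4)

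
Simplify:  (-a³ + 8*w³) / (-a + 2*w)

a² + 2*a*w + 4*w²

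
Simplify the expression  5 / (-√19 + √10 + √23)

Group as (√10 + √23) - √19; multiply by (√10 + √23) + √19, then rationalise the remaining surd.

(-35*√19 + 15*√23 + 80*√10 + 5*√4370)/362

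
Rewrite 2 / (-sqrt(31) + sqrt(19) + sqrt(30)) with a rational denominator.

Group as (sqrt(19) + sqrt(30)) - sqrt(31); multiply by (sqrt(19) + sqrt(30)) + sqrt(31), then rationalise the remaining surd.

(-9*sqrt(31) + 10*sqrt(30) + 21*sqrt(19) + sqrt(17670))/489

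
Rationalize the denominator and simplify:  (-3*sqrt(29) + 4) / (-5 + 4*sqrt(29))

Multiply numerator and denominator by -4*sqrt(29) - 5.
Denominator becomes -439; numerator becomes -sqrt(29) + 328.

(-328 + sqrt(29))/439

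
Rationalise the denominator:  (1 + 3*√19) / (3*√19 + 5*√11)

Multiply numerator and denominator by -5*√11 + 3*√19.
Denominator becomes -104; numerator becomes -15*√209 - 5*√11 + 3*√19 + 171.

(-171 - 3*√19 + 5*√11 + 15*√209)/104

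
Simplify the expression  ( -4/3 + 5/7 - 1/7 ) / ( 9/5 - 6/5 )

-80/63

Numerator: -4/3 + 5/7 - 1/7 = -16/21
Denominator: 9/5 - 6/5 = 3/5
Divide: (-16/21) · (5/3) = -80/63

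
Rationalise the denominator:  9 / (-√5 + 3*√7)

(9*√5 + 27*√7)/58

Multiply numerator and denominator by √5 + 3*√7.
Denominator becomes 58; numerator becomes 9*√5 + 27*√7.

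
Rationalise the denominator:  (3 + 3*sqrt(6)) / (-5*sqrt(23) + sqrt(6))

Multiply numerator and denominator by sqrt(6) + 5*sqrt(23).
Denominator becomes -569; numerator becomes 3*sqrt(6) + 18 + 15*sqrt(23) + 15*sqrt(138).

(-15*sqrt(138) - 15*sqrt(23) - 18 - 3*sqrt(6))/569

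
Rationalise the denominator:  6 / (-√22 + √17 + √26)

(-126*√22 + 78*√26 + 186*√17 + 24*√2431)/1327

Group as (√17 + √26) - √22; multiply by (√17 + √26) + √22, then rationalise the remaining surd.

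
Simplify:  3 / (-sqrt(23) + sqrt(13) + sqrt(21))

Group as (sqrt(13) + sqrt(21)) - sqrt(23); multiply by (sqrt(13) + sqrt(21)) + sqrt(23), then rationalise the remaining surd.

(-33*sqrt(23) + 45*sqrt(21) + 93*sqrt(13) + 6*sqrt(6279))/971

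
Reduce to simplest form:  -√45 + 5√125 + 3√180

√45 = 3*√5; 5√125 = 25*√5; 3√180 = 18*√5
Combine: (-3 + 25 + 18)·√5 = 40*√5

40*√5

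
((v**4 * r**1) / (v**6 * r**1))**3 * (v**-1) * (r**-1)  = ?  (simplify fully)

1/(r*v**7)

Inside the bracket: (v**-2)
Raise to the power 3: (v**-6)
Multiply by (v**-1) * (r**-1): add exponents.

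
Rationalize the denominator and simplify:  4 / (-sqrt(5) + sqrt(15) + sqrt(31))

Group as (sqrt(15) + sqrt(31)) - sqrt(5); multiply by (sqrt(15) + sqrt(31)) + sqrt(5), then rationalise the remaining surd.

(-164*sqrt(5) - 44*sqrt(31) + 84*sqrt(15) + 40*sqrt(93))/179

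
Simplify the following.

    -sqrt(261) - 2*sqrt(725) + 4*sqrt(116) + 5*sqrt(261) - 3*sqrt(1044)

sqrt(261) = 3*sqrt(29); 2*sqrt(725) = 10*sqrt(29); 4*sqrt(116) = 8*sqrt(29); 5*sqrt(261) = 15*sqrt(29); 3*sqrt(1044) = 18*sqrt(29)
Combine: (-3 - 10 + 8 + 15 - 18)·sqrt(29) = -8*sqrt(29)

-8*sqrt(29)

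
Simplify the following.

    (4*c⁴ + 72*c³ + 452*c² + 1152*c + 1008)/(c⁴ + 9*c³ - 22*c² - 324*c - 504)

Factor: 4*c⁴ + 72*c³ + 452*c² + 1152*c + 1008 = 4·(c + 7)·(c + 3)·(c + 2)·(c + 6);  c⁴ + 9*c³ - 22*c² - 324*c - 504 = (c - 6)·(c + 6)·(c + 2)·(c + 7)
Cancel the common factors (c + 7), (c + 2), (c + 6).

(4*c + 12)/(c - 6)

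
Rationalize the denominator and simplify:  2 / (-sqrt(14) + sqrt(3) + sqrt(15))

Group as (sqrt(3) + sqrt(15)) - sqrt(14); multiply by (sqrt(3) + sqrt(15)) + sqrt(14), then rationalise the remaining surd.

(-2*sqrt(14) + sqrt(15) + 13*sqrt(3) + 3*sqrt(70))/41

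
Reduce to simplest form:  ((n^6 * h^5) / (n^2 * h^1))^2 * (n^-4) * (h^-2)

h^6*n^4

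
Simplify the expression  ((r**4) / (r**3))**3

r**3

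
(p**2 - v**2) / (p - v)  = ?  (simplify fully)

p + v

p**2 - v**2 factors as (p - v)*(p + v).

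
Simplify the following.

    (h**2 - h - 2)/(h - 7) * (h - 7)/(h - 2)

h + 1

Factor: h**2 - h - 2 = (h + 1)*(h - 2)
Cancel the common factors (h - 2), (h - 7).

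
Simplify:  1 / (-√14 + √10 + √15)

(-11*√14 + 9*√15 + 19*√10 + 20*√21)/479

Group as (√10 + √15) - √14; multiply by (√10 + √15) + √14, then rationalise the remaining surd.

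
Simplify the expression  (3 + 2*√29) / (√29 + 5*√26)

(-58 - 3*√29 + 15*√26 + 10*√754)/621

Multiply numerator and denominator by -5*√26 + √29.
Denominator becomes -621; numerator becomes -10*√754 - 15*√26 + 3*√29 + 58.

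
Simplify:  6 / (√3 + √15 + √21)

Group as (√3 + √21) + √15; multiply by (√3 + √21) - √15, then rationalise the remaining surd.

(-4*√105 - 2*√21 + 6*√15 + 22*√3)/19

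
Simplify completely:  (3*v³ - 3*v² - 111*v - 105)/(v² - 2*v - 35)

Factor: 3*v³ - 3*v² - 111*v - 105 = 3·(v + 1)·(v + 5)·(v - 7);  v² - 2*v - 35 = (v + 5)·(v - 7)
Cancel the common factors (v - 7), (v + 5).

3*v + 3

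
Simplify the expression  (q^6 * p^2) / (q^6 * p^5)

p^(-3)

Quotient: (p^-3)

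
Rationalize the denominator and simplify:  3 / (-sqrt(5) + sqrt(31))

Multiply numerator and denominator by sqrt(5) + sqrt(31).
Denominator becomes 26; numerator becomes 3*sqrt(5) + 3*sqrt(31).

(3*sqrt(5) + 3*sqrt(31))/26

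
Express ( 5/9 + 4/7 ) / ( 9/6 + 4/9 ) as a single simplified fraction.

Numerator: 5/9 + 4/7 = 71/63
Denominator: 9/6 + 4/9 = 35/18
Divide: (71/63) · (18/35) = 142/245

142/245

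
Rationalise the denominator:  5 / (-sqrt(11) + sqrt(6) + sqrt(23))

Group as (sqrt(6) + sqrt(23)) - sqrt(11); multiply by (sqrt(6) + sqrt(23)) + sqrt(11), then rationalise the remaining surd.

(-45*sqrt(11) - 15*sqrt(23) + 70*sqrt(6) + 5*sqrt(1518))/114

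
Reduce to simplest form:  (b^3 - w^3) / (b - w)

Apply the difference-of-cubes factorisation and cancel (b - w).

b^2 + b*w + w^2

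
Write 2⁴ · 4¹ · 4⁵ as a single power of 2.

2^16

2⁴ = 2^4; 4¹ = 2^2; 4⁵ = 2^10
Combine exponents: 2^16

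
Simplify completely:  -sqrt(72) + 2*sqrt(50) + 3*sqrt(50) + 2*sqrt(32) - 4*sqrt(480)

-16*sqrt(30) + 27*sqrt(2)

sqrt(72) = 6*sqrt(2); 2*sqrt(50) = 10*sqrt(2); 3*sqrt(50) = 15*sqrt(2); 2*sqrt(32) = 8*sqrt(2); 4*sqrt(480) = 16*sqrt(30)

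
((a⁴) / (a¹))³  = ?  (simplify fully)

a⁹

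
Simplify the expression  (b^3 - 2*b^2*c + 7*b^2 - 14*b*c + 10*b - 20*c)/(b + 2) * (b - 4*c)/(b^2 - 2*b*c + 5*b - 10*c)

b - 4*c

Factor: b^3 - 2*b^2*c + 7*b^2 - 14*b*c + 10*b - 20*c = (b + 2)*(b + 5)*(b - 2*c);  b^2 - 2*b*c + 5*b - 10*c = (b - 2*c)*(b + 5)
Cancel the common factors (b + 2), (b - 2*c), (b + 5).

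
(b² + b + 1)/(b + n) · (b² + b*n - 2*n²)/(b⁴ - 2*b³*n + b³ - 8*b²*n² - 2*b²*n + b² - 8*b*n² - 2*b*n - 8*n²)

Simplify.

Factor: b² + b*n - 2*n² = (b - n)·(b + 2*n);  b⁴ - 2*b³*n + b³ - 8*b²*n² - 2*b²*n + b² - 8*b*n² - 2*b*n - 8*n² = (b - 4*n)·(b + 2*n)·(b² + b + 1)
Cancel the common factors (b² + b + 1), (b + 2*n).

(b - n)/(b² - 3*b*n - 4*n²)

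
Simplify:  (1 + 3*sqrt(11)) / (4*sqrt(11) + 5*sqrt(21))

(-132 - 4*sqrt(11) + 5*sqrt(21) + 15*sqrt(231))/349

Multiply numerator and denominator by -5*sqrt(21) + 4*sqrt(11).
Denominator becomes -349; numerator becomes -15*sqrt(231) - 5*sqrt(21) + 4*sqrt(11) + 132.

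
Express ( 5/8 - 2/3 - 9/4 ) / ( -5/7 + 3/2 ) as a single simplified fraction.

-35/12

Numerator: 5/8 - 2/3 - 9/4 = -55/24
Denominator: -5/7 + 3/2 = 11/14
Divide: (-55/24) · (14/11) = -35/12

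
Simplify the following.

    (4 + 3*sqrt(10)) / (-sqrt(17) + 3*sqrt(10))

Multiply numerator and denominator by sqrt(17) + 3*sqrt(10).
Denominator becomes 73; numerator becomes 4*sqrt(17) + 12*sqrt(10) + 3*sqrt(170) + 90.

(4*sqrt(17) + 12*sqrt(10) + 3*sqrt(170) + 90)/73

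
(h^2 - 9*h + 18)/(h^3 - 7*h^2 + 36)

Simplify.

Factor: h^2 - 9*h + 18 = (h - 6)*(h - 3);  h^3 - 7*h^2 + 36 = (h - 6)*(h + 2)*(h - 3)
Cancel the common factors (h - 6), (h - 3).

1/(h + 2)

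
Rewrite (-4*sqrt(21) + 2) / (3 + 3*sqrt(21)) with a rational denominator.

Multiply numerator and denominator by -3*sqrt(21) + 3.
Denominator becomes -180; numerator becomes -18*sqrt(21) + 258.

(-43 + 3*sqrt(21))/30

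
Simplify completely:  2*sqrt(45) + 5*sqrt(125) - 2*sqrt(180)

2*sqrt(45) = 6*sqrt(5); 5*sqrt(125) = 25*sqrt(5); 2*sqrt(180) = 12*sqrt(5)
Combine: (6 + 25 - 12)·sqrt(5) = 19*sqrt(5)

19*sqrt(5)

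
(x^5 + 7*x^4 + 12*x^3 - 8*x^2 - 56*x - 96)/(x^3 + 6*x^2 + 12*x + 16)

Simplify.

Factor: x^5 + 7*x^4 + 12*x^3 - 8*x^2 - 56*x - 96 = (x^2 + 2*x + 4)*(x - 2)*(x + 4)*(x + 3);  x^3 + 6*x^2 + 12*x + 16 = (x^2 + 2*x + 4)*(x + 4)
Cancel the common factors (x^2 + 2*x + 4), (x + 4).

x^2 + x - 6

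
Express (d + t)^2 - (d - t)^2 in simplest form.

4*d*t

Only the odd-power cross terms survive.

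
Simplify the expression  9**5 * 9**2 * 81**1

9**5 = 3**10; 9**2 = 3**4; 81**1 = 3**4
Combine exponents: 3**18

3**18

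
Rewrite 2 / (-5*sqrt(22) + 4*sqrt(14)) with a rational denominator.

Multiply numerator and denominator by 4*sqrt(14) + 5*sqrt(22).
Denominator becomes -326; numerator becomes 8*sqrt(14) + 10*sqrt(22).

(-5*sqrt(22) - 4*sqrt(14))/163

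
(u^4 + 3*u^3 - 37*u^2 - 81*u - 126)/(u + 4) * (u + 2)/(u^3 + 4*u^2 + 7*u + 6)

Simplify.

(u^2 + u - 42)/(u + 4)

Factor: u^4 + 3*u^3 - 37*u^2 - 81*u - 126 = (u - 6)*(u^2 + 2*u + 3)*(u + 7);  u^3 + 4*u^2 + 7*u + 6 = (u^2 + 2*u + 3)*(u + 2)
Cancel the common factors (u^2 + 2*u + 3), (u + 2).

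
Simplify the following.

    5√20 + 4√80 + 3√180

5√20 = 10*√5; 4√80 = 16*√5; 3√180 = 18*√5
Combine: (10 + 16 + 18)·√5 = 44*√5

44*√5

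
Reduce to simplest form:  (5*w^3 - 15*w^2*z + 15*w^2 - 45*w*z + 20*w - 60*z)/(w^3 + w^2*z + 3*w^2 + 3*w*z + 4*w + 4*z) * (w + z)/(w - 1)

(5*w - 15*z)/(w - 1)

Factor: 5*w^3 - 15*w^2*z + 15*w^2 - 45*w*z + 20*w - 60*z = 5*(w - 3*z)*(w^2 + 3*w + 4);  w^3 + w^2*z + 3*w^2 + 3*w*z + 4*w + 4*z = (w + z)*(w^2 + 3*w + 4)
Cancel the common factors (w^2 + 3*w + 4), (w + z).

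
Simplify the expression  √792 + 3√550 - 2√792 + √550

14*√22

√792 = 6*√22; 3√550 = 15*√22; 2√792 = 12*√22; √550 = 5*√22
Combine: (6 + 15 - 12 + 5)·√22 = 14*√22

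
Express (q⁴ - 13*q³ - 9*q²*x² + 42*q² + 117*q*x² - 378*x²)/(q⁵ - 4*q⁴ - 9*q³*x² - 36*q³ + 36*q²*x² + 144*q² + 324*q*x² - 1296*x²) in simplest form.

Factor: q⁴ - 13*q³ - 9*q²*x² + 42*q² + 117*q*x² - 378*x² = (q - 3*x)·(q - 6)·(q + 3*x)·(q - 7);  q⁵ - 4*q⁴ - 9*q³*x² - 36*q³ + 36*q²*x² + 144*q² + 324*q*x² - 1296*x² = (q + 3*x)·(q - 3*x)·(q - 4)·(q - 6)·(q + 6)
Cancel the common factors (q + 3*x), (q - 3*x), (q - 6).

(q - 7)/(q² + 2*q - 24)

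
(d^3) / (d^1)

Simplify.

Quotient: d^2

d^2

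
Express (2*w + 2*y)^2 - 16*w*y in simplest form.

Expand the square and combine the 16*w*y term.

4*(w - y)^2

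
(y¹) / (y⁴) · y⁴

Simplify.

y

Quotient: (y^-3)
Multiply by y⁴: add exponents.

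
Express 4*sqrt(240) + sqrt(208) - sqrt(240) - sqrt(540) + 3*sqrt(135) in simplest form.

4*sqrt(13) + 15*sqrt(15)

4*sqrt(240) = 16*sqrt(15); sqrt(208) = 4*sqrt(13); sqrt(240) = 4*sqrt(15); sqrt(540) = 6*sqrt(15); 3*sqrt(135) = 9*sqrt(15)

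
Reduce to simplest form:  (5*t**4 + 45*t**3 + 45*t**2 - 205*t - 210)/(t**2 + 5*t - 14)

Factor: 5*t**4 + 45*t**3 + 45*t**2 - 205*t - 210 = 5*(t + 3)*(t - 2)*(t + 7)*(t + 1);  t**2 + 5*t - 14 = (t + 7)*(t - 2)
Cancel the common factors (t + 7), (t - 2).

5*t**2 + 20*t + 15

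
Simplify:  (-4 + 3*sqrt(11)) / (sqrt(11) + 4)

(-49 + 16*sqrt(11))/5

Multiply numerator and denominator by -sqrt(11) + 4.
Denominator becomes 5; numerator becomes -49 + 16*sqrt(11).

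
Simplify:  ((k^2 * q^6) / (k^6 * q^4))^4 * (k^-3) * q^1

Inside the bracket: (k^-4) * q^2
Raise to the power 4: (k^-16) * q^8
Multiply by (k^-3) * q^1: add exponents.

q^9/k^19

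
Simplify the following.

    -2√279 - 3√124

-12*√31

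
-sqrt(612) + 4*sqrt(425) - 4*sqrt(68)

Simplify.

6*sqrt(17)

sqrt(612) = 6*sqrt(17); 4*sqrt(425) = 20*sqrt(17); 4*sqrt(68) = 8*sqrt(17)
Combine: (-6 + 20 - 8)·sqrt(17) = 6*sqrt(17)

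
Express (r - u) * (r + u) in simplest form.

r^2 - u^2

Pair the conjugate factors: (r+u)(r-u) = r^2 - u^2.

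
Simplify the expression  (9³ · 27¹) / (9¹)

9³ = 3^6; 27¹ = 3^3; 9¹ = 3^2
Combine exponents: 3^7

3^7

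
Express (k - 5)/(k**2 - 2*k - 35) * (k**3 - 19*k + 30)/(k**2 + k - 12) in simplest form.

(k**2 - 7*k + 10)/(k**2 - 3*k - 28)

Factor: k**2 - 2*k - 35 = (k - 7)*(k + 5);  k**3 - 19*k + 30 = (k - 3)*(k - 2)*(k + 5);  k**2 + k - 12 = (k - 3)*(k + 4)
Cancel the common factors (k + 5), (k - 3).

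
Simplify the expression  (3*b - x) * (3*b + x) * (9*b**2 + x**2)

Pair the conjugate factors: ((3*b)+x)((3*b)-x) = 9*b**2 - x**2, then repeat with the next factor.

81*b**4 - x**4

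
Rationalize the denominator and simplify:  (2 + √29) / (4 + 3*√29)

Multiply numerator and denominator by -3*√29 + 4.
Denominator becomes -245; numerator becomes -79 - 2*√29.

(2*√29 + 79)/245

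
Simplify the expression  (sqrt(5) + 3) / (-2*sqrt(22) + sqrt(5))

(-6*sqrt(22) - 2*sqrt(110) - 3*sqrt(5) - 5)/83

Multiply numerator and denominator by sqrt(5) + 2*sqrt(22).
Denominator becomes -83; numerator becomes 5 + 3*sqrt(5) + 2*sqrt(110) + 6*sqrt(22).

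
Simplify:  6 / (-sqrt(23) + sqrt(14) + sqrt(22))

(-78*sqrt(23) + 90*sqrt(22) + 186*sqrt(14) + 24*sqrt(1771))/1063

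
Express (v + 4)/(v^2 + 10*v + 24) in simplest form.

1/(v + 6)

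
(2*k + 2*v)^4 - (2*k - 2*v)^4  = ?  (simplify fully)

Only the odd-power cross terms survive.

128*k*v*(k^2 + v^2)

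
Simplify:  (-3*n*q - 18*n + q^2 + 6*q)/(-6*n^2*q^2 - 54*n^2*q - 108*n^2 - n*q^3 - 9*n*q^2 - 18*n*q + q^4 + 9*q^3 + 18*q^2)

1/(2*n*q + 6*n + q^2 + 3*q)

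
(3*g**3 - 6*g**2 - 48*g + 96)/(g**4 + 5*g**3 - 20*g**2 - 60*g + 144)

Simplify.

Factor: 3*g**3 - 6*g**2 - 48*g + 96 = 3*(g - 4)*(g - 2)*(g + 4);  g**4 + 5*g**3 - 20*g**2 - 60*g + 144 = (g + 4)*(g - 3)*(g + 6)*(g - 2)
Cancel the common factors (g - 2), (g + 4).

(3*g - 12)/(g**2 + 3*g - 18)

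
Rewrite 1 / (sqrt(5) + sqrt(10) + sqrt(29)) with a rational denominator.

(-5*sqrt(58) - 7*sqrt(29) + 12*sqrt(10) + 17*sqrt(5))/2

Group as (sqrt(10) + sqrt(29)) + sqrt(5); multiply by (sqrt(10) + sqrt(29)) - sqrt(5), then rationalise the remaining surd.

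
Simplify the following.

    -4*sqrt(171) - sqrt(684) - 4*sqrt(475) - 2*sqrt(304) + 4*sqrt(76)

4*sqrt(171) = 12*sqrt(19); sqrt(684) = 6*sqrt(19); 4*sqrt(475) = 20*sqrt(19); 2*sqrt(304) = 8*sqrt(19); 4*sqrt(76) = 8*sqrt(19)
Combine: (-12 - 6 - 20 - 8 + 8)·sqrt(19) = -38*sqrt(19)

-38*sqrt(19)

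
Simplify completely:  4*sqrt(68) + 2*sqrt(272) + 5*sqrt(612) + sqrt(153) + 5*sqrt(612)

79*sqrt(17)

4*sqrt(68) = 8*sqrt(17); 2*sqrt(272) = 8*sqrt(17); 5*sqrt(612) = 30*sqrt(17); sqrt(153) = 3*sqrt(17); 5*sqrt(612) = 30*sqrt(17)
Combine: (8 + 8 + 30 + 3 + 30)·sqrt(17) = 79*sqrt(17)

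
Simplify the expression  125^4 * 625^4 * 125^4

5^40

125^4 = 5^12; 625^4 = 5^16; 125^4 = 5^12
Combine exponents: 5^40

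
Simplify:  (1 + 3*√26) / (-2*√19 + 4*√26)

Multiply numerator and denominator by 2*√19 + 4*√26.
Denominator becomes 340; numerator becomes 2*√19 + 4*√26 + 6*√494 + 312.

(√19 + 2*√26 + 3*√494 + 156)/170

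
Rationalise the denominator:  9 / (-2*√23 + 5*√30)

(18*√23 + 45*√30)/658

Multiply numerator and denominator by 2*√23 + 5*√30.
Denominator becomes 658; numerator becomes 18*√23 + 45*√30.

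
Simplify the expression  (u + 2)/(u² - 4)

1/(u - 2)

Factor: u² - 4 = (u + 2)·(u - 2)
Cancel the common factor (u + 2).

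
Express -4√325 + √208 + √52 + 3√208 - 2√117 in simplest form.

-8*√13

4√325 = 20*√13; √208 = 4*√13; √52 = 2*√13; 3√208 = 12*√13; 2√117 = 6*√13
Combine: (-20 + 4 + 2 + 12 - 6)·√13 = -8*√13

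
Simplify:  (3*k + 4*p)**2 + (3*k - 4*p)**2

Only the even-power cross terms survive.

18*k**2 + 32*p**2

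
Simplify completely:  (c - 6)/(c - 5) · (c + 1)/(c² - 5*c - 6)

Factor: c² - 5*c - 6 = (c + 1)·(c - 6)
Cancel the common factors (c + 1), (c - 6).

1/(c - 5)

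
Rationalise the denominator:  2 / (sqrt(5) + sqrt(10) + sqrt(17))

(-5*sqrt(34) - sqrt(17) + 6*sqrt(10) + 11*sqrt(5))/49

Group as (sqrt(10) + sqrt(17)) + sqrt(5); multiply by (sqrt(10) + sqrt(17)) - sqrt(5), then rationalise the remaining surd.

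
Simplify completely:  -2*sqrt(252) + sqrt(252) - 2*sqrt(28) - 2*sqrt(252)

2*sqrt(252) = 12*sqrt(7); sqrt(252) = 6*sqrt(7); 2*sqrt(28) = 4*sqrt(7); 2*sqrt(252) = 12*sqrt(7)
Combine: (-12 + 6 - 4 - 12)·sqrt(7) = -22*sqrt(7)

-22*sqrt(7)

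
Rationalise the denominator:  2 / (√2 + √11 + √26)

(-34*√11 - 70*√2 + 8*√143 + 26*√26)/81

Group as (√2 + √26) + √11; multiply by (√2 + √26) - √11, then rationalise the remaining surd.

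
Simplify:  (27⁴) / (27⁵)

3^(-3)

27⁴ = 3^12; 27⁵ = 3^15
Combine exponents: 3^(-3)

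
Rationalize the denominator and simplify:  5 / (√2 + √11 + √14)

(-20*√77 - 5*√14 + 25*√11 + 115*√2)/87

Group as (√2 + √11) + √14; multiply by (√2 + √11) - √14, then rationalise the remaining surd.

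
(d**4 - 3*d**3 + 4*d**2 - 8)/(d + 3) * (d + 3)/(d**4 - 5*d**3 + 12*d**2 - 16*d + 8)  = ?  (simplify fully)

(d + 1)/(d - 1)

Factor: d**4 - 3*d**3 + 4*d**2 - 8 = (d**2 - 2*d + 4)*(d - 2)*(d + 1);  d**4 - 5*d**3 + 12*d**2 - 16*d + 8 = (d - 1)*(d - 2)*(d**2 - 2*d + 4)
Cancel the common factors (d**2 - 2*d + 4), (d - 2), (d + 3).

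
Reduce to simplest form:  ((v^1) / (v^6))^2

Inside the bracket: (v^-5)
Raise to the power 2: (v^-10)

v^(-10)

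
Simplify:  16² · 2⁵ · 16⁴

16² = 2^8; 2⁵ = 2^5; 16⁴ = 2^16
Combine exponents: 2^29

2^29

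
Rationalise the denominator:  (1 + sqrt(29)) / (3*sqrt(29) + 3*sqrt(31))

(-29 - sqrt(29) + sqrt(31) + sqrt(899))/6

Multiply numerator and denominator by -3*sqrt(31) + 3*sqrt(29).
Denominator becomes -18; numerator becomes -3*sqrt(899) - 3*sqrt(31) + 3*sqrt(29) + 87.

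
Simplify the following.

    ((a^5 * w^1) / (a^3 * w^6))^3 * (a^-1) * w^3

Inside the bracket: a^2 * (w^-5)
Raise to the power 3: a^6 * (w^-15)
Multiply by (a^-1) * w^3: add exponents.

a^5/w^12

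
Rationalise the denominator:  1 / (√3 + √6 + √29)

Group as (√3 + √29) + √6; multiply by (√3 + √29) - √6, then rationalise the remaining surd.

(-13*√6 - 16*√3 + 3*√58 + 10*√29)/164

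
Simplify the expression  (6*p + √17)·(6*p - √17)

Difference of squares with P = 6*p, Q = √17.

36*p² - 17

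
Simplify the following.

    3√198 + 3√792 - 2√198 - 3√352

3√198 = 9*√22; 3√792 = 18*√22; 2√198 = 6*√22; 3√352 = 12*√22
Combine: (9 + 18 - 6 - 12)·√22 = 9*√22

9*√22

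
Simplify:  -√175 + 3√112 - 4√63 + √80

-5*√7 + 4*√5

√175 = 5*√7; 3√112 = 12*√7; 4√63 = 12*√7; √80 = 4*√5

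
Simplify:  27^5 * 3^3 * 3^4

3^22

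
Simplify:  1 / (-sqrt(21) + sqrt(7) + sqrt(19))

(-5*sqrt(21) + 9*sqrt(19) + 33*sqrt(7) + 14*sqrt(57))/507

Group as (sqrt(7) + sqrt(19)) - sqrt(21); multiply by (sqrt(7) + sqrt(19)) + sqrt(21), then rationalise the remaining surd.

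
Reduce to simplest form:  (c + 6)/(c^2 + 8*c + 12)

1/(c + 2)

Factor: c^2 + 8*c + 12 = (c + 6)*(c + 2)
Cancel the common factor (c + 6).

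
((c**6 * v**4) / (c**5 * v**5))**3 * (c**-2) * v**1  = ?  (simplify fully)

c/v**2

Inside the bracket: c**1 * (v**-1)
Raise to the power 3: c**3 * (v**-3)
Multiply by (c**-2) * v**1: add exponents.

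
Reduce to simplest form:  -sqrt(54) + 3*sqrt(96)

9*sqrt(6)

sqrt(54) = 3*sqrt(6); 3*sqrt(96) = 12*sqrt(6)
Combine: (-3 + 12)·sqrt(6) = 9*sqrt(6)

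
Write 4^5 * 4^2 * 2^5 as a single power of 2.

2^19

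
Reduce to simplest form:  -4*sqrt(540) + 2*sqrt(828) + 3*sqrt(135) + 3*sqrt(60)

-9*sqrt(15) + 12*sqrt(23)

4*sqrt(540) = 24*sqrt(15); 2*sqrt(828) = 12*sqrt(23); 3*sqrt(135) = 9*sqrt(15); 3*sqrt(60) = 6*sqrt(15)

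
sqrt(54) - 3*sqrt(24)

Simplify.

sqrt(54) = 3*sqrt(6); 3*sqrt(24) = 6*sqrt(6)
Combine: (3 - 6)·sqrt(6) = -3*sqrt(6)

-3*sqrt(6)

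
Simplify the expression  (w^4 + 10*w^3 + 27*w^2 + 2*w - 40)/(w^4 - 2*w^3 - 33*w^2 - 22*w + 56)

(w + 5)/(w - 7)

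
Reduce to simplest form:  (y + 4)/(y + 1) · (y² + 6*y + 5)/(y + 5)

y + 4

Factor: y² + 6*y + 5 = (y + 1)·(y + 5)
Cancel the common factors (y + 5), (y + 1).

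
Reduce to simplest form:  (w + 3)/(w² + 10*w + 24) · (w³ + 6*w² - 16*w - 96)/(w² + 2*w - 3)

(w - 4)/(w - 1)

Factor: w² + 10*w + 24 = (w + 4)·(w + 6);  w³ + 6*w² - 16*w - 96 = (w - 4)·(w + 4)·(w + 6);  w² + 2*w - 3 = (w - 1)·(w + 3)
Cancel the common factors (w + 3), (w + 6), (w + 4).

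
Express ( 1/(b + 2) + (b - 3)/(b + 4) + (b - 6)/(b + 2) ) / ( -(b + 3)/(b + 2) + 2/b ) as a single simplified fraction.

Numerator: 1/(b + 2) + (b - 3)/(b + 4) + (b - 6)/(b + 2) = (2*b**2 - 2*b - 26)/(b**2 + 6*b + 8)
Denominator: -(b + 3)/(b + 2) + 2/b = (-b**2 - b + 4)/(b**2 + 2*b)
Divide: ((2*b**2 - 2*b - 26)/(b**2 + 6*b + 8)) · ((b**2 + 2*b)/(-b**2 - b + 4)) = (-2*b**3 + 2*b**2 + 26*b)/(b**3 + 5*b**2 - 16)

(-2*b**3 + 2*b**2 + 26*b)/(b**3 + 5*b**2 - 16)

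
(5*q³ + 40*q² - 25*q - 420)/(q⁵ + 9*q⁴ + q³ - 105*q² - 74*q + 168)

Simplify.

5/(q² + q - 2)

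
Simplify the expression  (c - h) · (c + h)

c² - h²

Pair the conjugate factors: (c+h)(c-h) = c² - h².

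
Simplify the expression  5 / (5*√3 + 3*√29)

Multiply numerator and denominator by -3*√29 + 5*√3.
Denominator becomes -186; numerator becomes -15*√29 + 25*√3.

(-25*√3 + 15*√29)/186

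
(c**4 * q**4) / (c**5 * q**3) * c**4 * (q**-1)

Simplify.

c**3

Quotient: (c**-1) * q**1
Multiply by c**4 * (q**-1): add exponents.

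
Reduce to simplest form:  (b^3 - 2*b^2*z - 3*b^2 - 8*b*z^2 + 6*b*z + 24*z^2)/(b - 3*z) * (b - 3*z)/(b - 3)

Factor: b^3 - 2*b^2*z - 3*b^2 - 8*b*z^2 + 6*b*z + 24*z^2 = (b - 3)*(b + 2*z)*(b - 4*z)
Cancel the common factors (b - 3*z), (b - 3).

b^2 - 2*b*z - 8*z^2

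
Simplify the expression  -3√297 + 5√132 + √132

3√297 = 9*√33; 5√132 = 10*√33; √132 = 2*√33
Combine: (-9 + 10 + 2)·√33 = 3*√33

3*√33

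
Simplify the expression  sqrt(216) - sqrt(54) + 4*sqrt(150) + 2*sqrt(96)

31*sqrt(6)

sqrt(216) = 6*sqrt(6); sqrt(54) = 3*sqrt(6); 4*sqrt(150) = 20*sqrt(6); 2*sqrt(96) = 8*sqrt(6)
Combine: (6 - 3 + 20 + 8)·sqrt(6) = 31*sqrt(6)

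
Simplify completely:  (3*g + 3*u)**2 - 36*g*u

Expand the square and combine the 36*g*u term.

9*(g - u)**2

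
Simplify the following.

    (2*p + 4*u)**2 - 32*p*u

After expansion: 4*p**2 - 16*p*u + 16*u**2 — a perfect-square trinomial.

4*(p - 2*u)**2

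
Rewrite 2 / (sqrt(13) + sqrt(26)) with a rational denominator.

(-2*sqrt(13) + 2*sqrt(26))/13

Multiply numerator and denominator by -sqrt(26) + sqrt(13).
Denominator becomes -13; numerator becomes -2*sqrt(26) + 2*sqrt(13).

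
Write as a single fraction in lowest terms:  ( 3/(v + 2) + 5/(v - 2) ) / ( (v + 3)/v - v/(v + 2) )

(8*v**2 + 4*v)/(5*v**2 - 4*v - 12)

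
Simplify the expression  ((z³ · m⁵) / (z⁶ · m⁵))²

z^(-6)

Inside the bracket: (z^-3)
Raise to the power 2: (z^-6)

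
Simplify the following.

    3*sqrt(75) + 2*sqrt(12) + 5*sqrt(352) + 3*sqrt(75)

3*sqrt(75) = 15*sqrt(3); 2*sqrt(12) = 4*sqrt(3); 5*sqrt(352) = 20*sqrt(22); 3*sqrt(75) = 15*sqrt(3)

34*sqrt(3) + 20*sqrt(22)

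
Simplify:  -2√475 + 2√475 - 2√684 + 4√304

2√475 = 10*√19; 2√475 = 10*√19; 2√684 = 12*√19; 4√304 = 16*√19
Combine: (-10 + 10 - 12 + 16)·√19 = 4*√19

4*√19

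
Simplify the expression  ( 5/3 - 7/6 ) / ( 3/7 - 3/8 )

Numerator: 5/3 - 7/6 = 1/2
Denominator: 3/7 - 3/8 = 3/56
Divide: (1/2) · (56/3) = 28/3

28/3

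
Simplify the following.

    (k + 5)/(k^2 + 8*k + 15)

Factor: k^2 + 8*k + 15 = (k + 5)*(k + 3)
Cancel the common factor (k + 5).

1/(k + 3)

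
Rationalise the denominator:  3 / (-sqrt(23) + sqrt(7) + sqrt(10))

(9*sqrt(23) + 30*sqrt(10) + 39*sqrt(7) + 3*sqrt(1610))/122

Group as (sqrt(7) + sqrt(10)) - sqrt(23); multiply by (sqrt(7) + sqrt(10)) + sqrt(23), then rationalise the remaining surd.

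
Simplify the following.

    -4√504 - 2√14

-26*√14

4√504 = 24*√14; 2√14 = 2*√14
Combine: (-24 - 2)·√14 = -26*√14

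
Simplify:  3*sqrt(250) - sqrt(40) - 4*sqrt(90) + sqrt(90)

4*sqrt(10)

3*sqrt(250) = 15*sqrt(10); sqrt(40) = 2*sqrt(10); 4*sqrt(90) = 12*sqrt(10); sqrt(90) = 3*sqrt(10)
Combine: (15 - 2 - 12 + 3)·sqrt(10) = 4*sqrt(10)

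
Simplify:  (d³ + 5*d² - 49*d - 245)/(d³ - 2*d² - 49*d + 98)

Factor: d³ + 5*d² - 49*d - 245 = (d + 5)·(d - 7)·(d + 7);  d³ - 2*d² - 49*d + 98 = (d - 7)·(d + 7)·(d - 2)
Cancel the common factors (d + 7), (d - 7).

(d + 5)/(d - 2)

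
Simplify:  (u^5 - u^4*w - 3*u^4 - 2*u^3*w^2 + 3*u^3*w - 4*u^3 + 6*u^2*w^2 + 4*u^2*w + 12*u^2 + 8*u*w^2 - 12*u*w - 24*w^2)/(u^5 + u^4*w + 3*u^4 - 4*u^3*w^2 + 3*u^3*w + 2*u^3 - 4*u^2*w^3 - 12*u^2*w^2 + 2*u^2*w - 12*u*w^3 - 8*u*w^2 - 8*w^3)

Factor: u^5 - u^4*w - 3*u^4 - 2*u^3*w^2 + 3*u^3*w - 4*u^3 + 6*u^2*w^2 + 4*u^2*w + 12*u^2 + 8*u*w^2 - 12*u*w - 24*w^2 = (u - 2)*(u - 2*w)*(u + w)*(u + 2)*(u - 3);  u^5 + u^4*w + 3*u^4 - 4*u^3*w^2 + 3*u^3*w + 2*u^3 - 4*u^2*w^3 - 12*u^2*w^2 + 2*u^2*w - 12*u*w^3 - 8*u*w^2 - 8*w^3 = (u + 2*w)*(u - 2*w)*(u + 1)*(u + 2)*(u + w)
Cancel the common factors (u - 2*w), (u + 2), (u + w).

(u^2 - 5*u + 6)/(u^2 + 2*u*w + u + 2*w)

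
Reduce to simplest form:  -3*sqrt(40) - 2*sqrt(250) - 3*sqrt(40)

-22*sqrt(10)

3*sqrt(40) = 6*sqrt(10); 2*sqrt(250) = 10*sqrt(10); 3*sqrt(40) = 6*sqrt(10)
Combine: (-6 - 10 - 6)·sqrt(10) = -22*sqrt(10)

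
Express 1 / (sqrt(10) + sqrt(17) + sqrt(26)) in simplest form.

Group as (sqrt(10) + sqrt(17)) + sqrt(26); multiply by (sqrt(10) + sqrt(17)) - sqrt(26), then rationalise the remaining surd.

(-4*sqrt(1105) + sqrt(26) + 19*sqrt(17) + 33*sqrt(10))/679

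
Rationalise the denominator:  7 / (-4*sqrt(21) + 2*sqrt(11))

(-14*sqrt(21) - 7*sqrt(11))/146

Multiply numerator and denominator by 2*sqrt(11) + 4*sqrt(21).
Denominator becomes -292; numerator becomes 14*sqrt(11) + 28*sqrt(21).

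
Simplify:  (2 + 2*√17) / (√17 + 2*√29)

Multiply numerator and denominator by -2*√29 + √17.
Denominator becomes -99; numerator becomes -4*√493 - 4*√29 + 2*√17 + 34.

(-34 - 2*√17 + 4*√29 + 4*√493)/99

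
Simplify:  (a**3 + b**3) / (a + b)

b**3 + a**3 = (a + b)(a**2 - a*b + b**2).

a**2 - a*b + b**2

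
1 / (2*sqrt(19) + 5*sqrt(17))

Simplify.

Multiply numerator and denominator by -5*sqrt(17) + 2*sqrt(19).
Denominator becomes -349; numerator becomes -5*sqrt(17) + 2*sqrt(19).

(-2*sqrt(19) + 5*sqrt(17))/349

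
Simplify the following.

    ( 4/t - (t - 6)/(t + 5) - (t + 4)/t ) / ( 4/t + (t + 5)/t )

(-2*t^2 + t)/(t^2 + 14*t + 45)

Numerator: 4/t - (t - 6)/(t + 5) - (t + 4)/t = (-2*t + 1)/(t + 5)
Denominator: 4/t + (t + 5)/t = (t + 9)/t
Divide: ((-2*t + 1)/(t + 5)) · (t/(t + 9)) = (-2*t^2 + t)/(t^2 + 14*t + 45)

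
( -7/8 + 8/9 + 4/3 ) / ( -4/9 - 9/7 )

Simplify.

Numerator: -7/8 + 8/9 + 4/3 = 97/72
Denominator: -4/9 - 9/7 = -109/63
Divide: (97/72) · (-63/109) = -679/872

-679/872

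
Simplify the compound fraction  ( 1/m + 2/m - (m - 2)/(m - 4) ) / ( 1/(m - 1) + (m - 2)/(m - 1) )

(-m**2 + 5*m - 12)/(m**2 - 4*m)

Numerator: 1/m + 2/m - (m - 2)/(m - 4) = (-m**2 + 5*m - 12)/(m**2 - 4*m)
Denominator: 1/(m - 1) + (m - 2)/(m - 1) = 1
Divide: ((-m**2 + 5*m - 12)/(m**2 - 4*m)) · (1) = (-m**2 + 5*m - 12)/(m**2 - 4*m)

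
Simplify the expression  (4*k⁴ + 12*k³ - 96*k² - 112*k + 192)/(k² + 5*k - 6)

4*k² - 8*k - 32

Factor: 4*k⁴ + 12*k³ - 96*k² - 112*k + 192 = 4·(k - 1)·(k + 6)·(k + 2)·(k - 4);  k² + 5*k - 6 = (k - 1)·(k + 6)
Cancel the common factors (k - 1), (k + 6).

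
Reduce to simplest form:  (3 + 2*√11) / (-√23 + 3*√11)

Multiply numerator and denominator by √23 + 3*√11.
Denominator becomes 76; numerator becomes 3*√23 + 9*√11 + 2*√253 + 66.

(3*√23 + 9*√11 + 2*√253 + 66)/76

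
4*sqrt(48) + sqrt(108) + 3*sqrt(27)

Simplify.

31*sqrt(3)

4*sqrt(48) = 16*sqrt(3); sqrt(108) = 6*sqrt(3); 3*sqrt(27) = 9*sqrt(3)
Combine: (16 + 6 + 9)·sqrt(3) = 31*sqrt(3)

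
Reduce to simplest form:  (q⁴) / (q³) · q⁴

Quotient: q¹
Multiply by q⁴: add exponents.

q⁵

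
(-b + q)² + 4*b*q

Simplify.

(b + q)²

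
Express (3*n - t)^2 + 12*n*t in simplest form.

(3*n + t)^2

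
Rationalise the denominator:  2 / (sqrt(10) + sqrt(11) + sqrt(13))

Group as (sqrt(10) + sqrt(11)) + sqrt(13); multiply by (sqrt(10) + sqrt(11)) - sqrt(13), then rationalise the remaining surd.

(-sqrt(1430) + 4*sqrt(13) + 6*sqrt(11) + 7*sqrt(10))/94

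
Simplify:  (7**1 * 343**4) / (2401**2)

7**1 = 7**1; 343**4 = 7**12; 2401**2 = 7**8
Combine exponents: 7**5

7**5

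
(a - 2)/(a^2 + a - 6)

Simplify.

Factor: a^2 + a - 6 = (a - 2)*(a + 3)
Cancel the common factor (a - 2).

1/(a + 3)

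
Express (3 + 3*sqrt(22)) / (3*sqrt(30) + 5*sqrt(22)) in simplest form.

(-18*sqrt(165) - 9*sqrt(30) + 15*sqrt(22) + 330)/280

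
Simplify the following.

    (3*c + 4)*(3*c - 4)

Difference of squares with P = 3*c, Q = 4.

9*c^2 - 16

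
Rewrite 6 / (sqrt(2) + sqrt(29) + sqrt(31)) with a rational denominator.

(-3*sqrt(1798) + 6*sqrt(29) + 87*sqrt(2))/58

Group as (sqrt(2) + sqrt(29)) + sqrt(31); multiply by (sqrt(2) + sqrt(29)) - sqrt(31), then rationalise the remaining surd.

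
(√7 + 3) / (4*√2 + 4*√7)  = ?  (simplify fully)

Multiply numerator and denominator by -4*√2 + 4*√7.
Denominator becomes 80; numerator becomes -12*√2 - 4*√14 + 28 + 12*√7.

(-3*√2 - √14 + 7 + 3*√7)/20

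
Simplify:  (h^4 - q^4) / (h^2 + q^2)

Factor h^4 - q^4 and cancel (h^2 + q^2).

h^2 - q^2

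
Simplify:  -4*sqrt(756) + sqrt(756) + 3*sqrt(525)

-3*sqrt(21)

4*sqrt(756) = 24*sqrt(21); sqrt(756) = 6*sqrt(21); 3*sqrt(525) = 15*sqrt(21)
Combine: (-24 + 6 + 15)·sqrt(21) = -3*sqrt(21)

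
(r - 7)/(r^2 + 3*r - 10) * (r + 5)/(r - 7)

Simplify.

Factor: r^2 + 3*r - 10 = (r - 2)*(r + 5)
Cancel the common factors (r - 7), (r + 5).

1/(r - 2)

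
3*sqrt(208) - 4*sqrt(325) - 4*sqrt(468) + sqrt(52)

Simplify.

-30*sqrt(13)

3*sqrt(208) = 12*sqrt(13); 4*sqrt(325) = 20*sqrt(13); 4*sqrt(468) = 24*sqrt(13); sqrt(52) = 2*sqrt(13)
Combine: (12 - 20 - 24 + 2)·sqrt(13) = -30*sqrt(13)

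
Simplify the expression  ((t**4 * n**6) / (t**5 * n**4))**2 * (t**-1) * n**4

n**8/t**3

Inside the bracket: (t**-1) * n**2
Raise to the power 2: (t**-2) * n**4
Multiply by (t**-1) * n**4: add exponents.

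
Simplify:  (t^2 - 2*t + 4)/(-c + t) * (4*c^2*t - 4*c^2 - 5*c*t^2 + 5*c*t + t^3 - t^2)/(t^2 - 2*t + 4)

Factor: 4*c^2*t - 4*c^2 - 5*c*t^2 + 5*c*t + t^3 - t^2 = (-4*c + t)*(-c + t)*(t - 1)
Cancel the common factors (t^2 - 2*t + 4), (-c + t).

-4*c*t + 4*c + t^2 - t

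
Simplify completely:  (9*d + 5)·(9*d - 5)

81*d² - 25

(9*d)^2 - (5)^2 = 81*d² - 25.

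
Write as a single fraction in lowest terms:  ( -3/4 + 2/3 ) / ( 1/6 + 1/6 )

-1/4

Numerator: -3/4 + 2/3 = -1/12
Denominator: 1/6 + 1/6 = 1/3
Divide: (-1/12) · (3) = -1/4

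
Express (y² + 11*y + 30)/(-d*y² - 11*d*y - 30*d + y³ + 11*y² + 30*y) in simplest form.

Factor: y² + 11*y + 30 = (y + 5)·(y + 6);  -d*y² - 11*d*y - 30*d + y³ + 11*y² + 30*y = (y + 6)·(y + 5)·(-d + y)
Cancel the common factors (y + 5), (y + 6).

1/(-d + y)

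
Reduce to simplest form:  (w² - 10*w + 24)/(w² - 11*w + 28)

Factor: w² - 10*w + 24 = (w - 6)·(w - 4);  w² - 11*w + 28 = (w - 7)·(w - 4)
Cancel the common factor (w - 4).

(w - 6)/(w - 7)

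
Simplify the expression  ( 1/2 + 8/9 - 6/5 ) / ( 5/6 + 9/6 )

17/210

Numerator: 1/2 + 8/9 - 6/5 = 17/90
Denominator: 5/6 + 9/6 = 7/3
Divide: (17/90) · (3/7) = 17/210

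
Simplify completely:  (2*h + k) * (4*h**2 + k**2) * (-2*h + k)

-16*h**4 + k**4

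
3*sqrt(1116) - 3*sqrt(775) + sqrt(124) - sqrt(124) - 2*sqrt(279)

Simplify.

-3*sqrt(31)

3*sqrt(1116) = 18*sqrt(31); 3*sqrt(775) = 15*sqrt(31); sqrt(124) = 2*sqrt(31); sqrt(124) = 2*sqrt(31); 2*sqrt(279) = 6*sqrt(31)
Combine: (18 - 15 + 2 - 2 - 6)·sqrt(31) = -3*sqrt(31)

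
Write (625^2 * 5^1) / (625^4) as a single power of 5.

5^(-7)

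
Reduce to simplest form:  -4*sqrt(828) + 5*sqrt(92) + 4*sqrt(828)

10*sqrt(23)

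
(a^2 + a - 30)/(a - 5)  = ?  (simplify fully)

Factor: a^2 + a - 30 = (a - 5)*(a + 6)
Cancel the common factor (a - 5).

a + 6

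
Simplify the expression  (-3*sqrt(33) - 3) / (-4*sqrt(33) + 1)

(15*sqrt(33) + 399)/527

Multiply numerator and denominator by 1 + 4*sqrt(33).
Denominator becomes -527; numerator becomes -399 - 15*sqrt(33).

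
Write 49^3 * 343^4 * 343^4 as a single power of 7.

7^30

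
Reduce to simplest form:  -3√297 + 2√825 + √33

2*√33

3√297 = 9*√33; 2√825 = 10*√33; √33 = √33
Combine: (-9 + 10 + 1)·√33 = 2*√33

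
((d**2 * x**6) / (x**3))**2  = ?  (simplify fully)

d**4*x**6

Inside the bracket: d**2 * x**3
Raise to the power 2: d**4 * x**6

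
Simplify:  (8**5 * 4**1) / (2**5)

2**12

8**5 = 2**15; 4**1 = 2**2; 2**5 = 2**5
Combine exponents: 2**12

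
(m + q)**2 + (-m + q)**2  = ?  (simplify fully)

2*m**2 + 2*q**2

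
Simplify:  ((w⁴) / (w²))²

Inside the bracket: w²
Raise to the power 2: w⁴

w⁴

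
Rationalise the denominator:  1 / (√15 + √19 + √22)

Group as (√19 + √22) + √15; multiply by (√19 + √22) - √15, then rationalise the remaining surd.

(-√6270 + 6*√22 + 9*√19 + 13*√15)/498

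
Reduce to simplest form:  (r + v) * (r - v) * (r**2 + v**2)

r**4 - v**4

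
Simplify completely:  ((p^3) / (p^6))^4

p^(-12)

Inside the bracket: (p^-3)
Raise to the power 4: (p^-12)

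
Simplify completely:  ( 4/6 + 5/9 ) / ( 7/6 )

Numerator: 4/6 + 5/9 = 11/9
Denominator: 7/6 = 7/6
Divide: (11/9) · (6/7) = 22/21

22/21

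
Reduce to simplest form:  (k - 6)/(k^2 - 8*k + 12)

1/(k - 2)

Factor: k^2 - 8*k + 12 = (k - 6)*(k - 2)
Cancel the common factor (k - 6).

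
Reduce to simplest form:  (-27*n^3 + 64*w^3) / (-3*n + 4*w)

Factor as (a-b)(a^2+ab+b^2) with a=(4*w), b=(3*n).

9*n^2 + 12*n*w + 16*w^2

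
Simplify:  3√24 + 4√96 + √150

27*√6

3√24 = 6*√6; 4√96 = 16*√6; √150 = 5*√6
Combine: (6 + 16 + 5)·√6 = 27*√6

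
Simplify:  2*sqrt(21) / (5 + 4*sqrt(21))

Multiply numerator and denominator by -4*sqrt(21) + 5.
Denominator becomes -311; numerator becomes -168 + 10*sqrt(21).

(-10*sqrt(21) + 168)/311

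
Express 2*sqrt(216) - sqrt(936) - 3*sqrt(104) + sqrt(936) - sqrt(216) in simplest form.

-6*sqrt(26) + 6*sqrt(6)

2*sqrt(216) = 12*sqrt(6); sqrt(936) = 6*sqrt(26); 3*sqrt(104) = 6*sqrt(26); sqrt(936) = 6*sqrt(26); sqrt(216) = 6*sqrt(6)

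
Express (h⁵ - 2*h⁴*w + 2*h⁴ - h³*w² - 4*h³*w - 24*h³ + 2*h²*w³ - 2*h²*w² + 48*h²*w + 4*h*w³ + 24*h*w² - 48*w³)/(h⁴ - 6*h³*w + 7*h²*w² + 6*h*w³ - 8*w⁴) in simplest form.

Factor: h⁵ - 2*h⁴*w + 2*h⁴ - h³*w² - 4*h³*w - 24*h³ + 2*h²*w³ - 2*h²*w² + 48*h²*w + 4*h*w³ + 24*h*w² - 48*w³ = (h - 4)·(h - 2*w)·(h + w)·(h - w)·(h + 6);  h⁴ - 6*h³*w + 7*h²*w² + 6*h*w³ - 8*w⁴ = (h - w)·(h - 2*w)·(h - 4*w)·(h + w)
Cancel the common factors (h - 2*w), (h - w), (h + w).

(-h² - 2*h + 24)/(-h + 4*w)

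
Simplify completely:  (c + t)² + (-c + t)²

Only the even-power cross terms survive.

2*c² + 2*t²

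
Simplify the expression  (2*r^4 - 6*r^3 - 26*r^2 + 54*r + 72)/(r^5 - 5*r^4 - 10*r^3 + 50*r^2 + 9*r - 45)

(2*r - 8)/(r^2 - 6*r + 5)

Factor: 2*r^4 - 6*r^3 - 26*r^2 + 54*r + 72 = 2*(r + 3)*(r - 4)*(r + 1)*(r - 3);  r^5 - 5*r^4 - 10*r^3 + 50*r^2 + 9*r - 45 = (r + 1)*(r + 3)*(r - 3)*(r - 1)*(r - 5)
Cancel the common factors (r - 3), (r + 1), (r + 3).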